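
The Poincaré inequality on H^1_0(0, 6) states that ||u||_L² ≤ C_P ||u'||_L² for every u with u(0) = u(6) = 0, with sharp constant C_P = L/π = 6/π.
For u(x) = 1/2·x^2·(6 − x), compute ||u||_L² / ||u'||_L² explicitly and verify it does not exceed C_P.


||u||_L² / ||u'||_L² = 3*sqrt(14)/7 < C_P = 6/π.

u(x) = 1/2·x^2·(6 − x), so u'(x) = 3*x*(4 - x)/2.
u(x) = 1/2·x^2·(6 − x) vanishes at x = 0 and x = 6, so u ∈ H^1_0(0, 6). Differentiate via the product rule and integrate the resulting polynomials term by term.
  ∫_0^6 u² dx = ∫_0^6 (x^6/4 - 3*x^5 + 9*x^4) dx. Term by term:
    ∫_0^6 x^6/4 dx = 69984/7;  ∫_0^6 -3*x^5 dx = -23328;  ∫_0^6 9*x^4 dx = 69984/5.
  Sum: 69984/7 − 23328 + 69984/5 = 23328/35.
  ∫_0^6 (u')² dx = ∫_0^6 (9*x^4/4 - 18*x^3 + 36*x^2) dx. Term by term:
    ∫_0^6 9*x^4/4 dx = 17496/5;  ∫_0^6 -18*x^3 dx = -5832;  ∫_0^6 36*x^2 dx = 2592.
  Sum: 17496/5 − 5832 + 2592 = 1296/5.
∫_0^6 u² dx = 23328/35, so ||u||_L² = 108*sqrt(70)/35.
∫_0^6 (u')² dx = 1296/5, so ||u'||_L² = 36*sqrt(5)/5.
Ratio ||u||_L² / ||u'||_L² = 3*sqrt(14)/7.
Sharp Poincaré constant on H^1_0(0, 6) is C_P = L/π = 6/π, achieved by sin(π/6·x).
A polynomial bump cannot attain the sharp Poincaré constant (only the first sine eigenfunction does), so the ratio is strictly less than C_P, consistent with ||u||_L² ≤ C_P ||u'||_L².


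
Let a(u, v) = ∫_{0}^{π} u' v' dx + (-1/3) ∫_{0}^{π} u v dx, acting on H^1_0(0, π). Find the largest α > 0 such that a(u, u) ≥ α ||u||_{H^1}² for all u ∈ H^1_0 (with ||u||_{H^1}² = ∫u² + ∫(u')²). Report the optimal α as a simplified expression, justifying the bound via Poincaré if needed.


α = 1/3

Coercivity of a(·,·) on H^1_0(0, π) means a(u, u) ≥ α ||u||_{H^1}² for every u ∈ H^1_0.
The interval has length L = π, and Poincaré/coercivity depend only on L. Here a(u, u) = ∫(u')² + (-1/3)·∫u².
Here c = -1/3 < 0 with |c| < (π/L)² = 1, so coercivity still holds. The condition a(u,u) ≥ α||u||_{H^1}² reads (1−α)∫(u')² ≥ (α−c)∫u². Any admissible α is ≤ 1 (rapidly oscillating u have ∫u²/∫(u')² → 0), and α = 1 would force 0 ≥ (1−c)∫u², impossible since c < 1; so 1−α > 0. By the sharp Poincaré inequality on H^1_0 of an interval of length L, ∫(u')² ≥ (π/L)²∫u² with equality for the first sine mode sin(π(x−x₀)/L) (x₀ the left endpoint), so the inequality holds for all u iff (1−α)(π/L)² ≥ α − c, i.e. α ≤ ((π/L)² + c)/((π/L)² + 1) = (1 + c(L/π)²)/(1 + (L/π)²). (Direct route, valid since c ≤ 0: Poincaré gives c∫u² ≥ c(L/π)²∫(u')², so a(u,u) ≥ (1 + c(L/π)²)∫(u')², while ||u||_{H^1}² ≤ (1 + (L/π)²)∫(u')²; dividing yields the same α.) With (π/L)² = 1 and c = -1/3, the largest admissible constant is α = ((π/L)² + c)/((π/L)² + 1).
Simplifying, α = 1/3.


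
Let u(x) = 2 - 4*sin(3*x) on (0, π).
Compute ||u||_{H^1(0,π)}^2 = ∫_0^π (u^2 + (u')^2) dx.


||u||_{H^1(0,π)}^2 = -32/3 + 84*π

u'(x) = -12*cos(3*x).
Expand u² and (u')² and integrate term by term on (0, π), using: for integers n ≥ 1, ∫_0^π sin²(nx) dx = ∫_0^π cos²(nx) dx = π/2; for n ≠ n', ∫_0^π sin(nx)sin(n'x) dx = ∫_0^π cos(nx)cos(n'x) dx = 0; and by product-to-sum, ∫_0^π sin(nx)cos(n'x) dx = ½∫_0^π [sin((n+n')x) + sin((n−n')x)] dx, which is 0 when n+n' is even and 2n/(n²−n'²) when n+n' is odd (it need not vanish on (0, π)). For the constant mode: ∫_0^π 1 dx = π, ∫_0^π cos(nx) dx = 0, ∫_0^π sin(nx) dx = (1−(−1)^n)/n.
  u² squared terms: (2)²·∫1 dx = 4·π = 4*π;  (-4)²·∫sin(3x)² dx = 16·π/2 = 8*π.
  u² cross terms: 2·(2)·(-4)·∫1·sin(3x) dx = -16·(2/3) = -32/3.
  So ∫_0^π u² dx = 4*π + 8*π − 32/3 = -32/3 + 12*π.
  (u')² squared terms: (-12)²·∫cos(3x)² dx = 144·π/2 = 72*π.
  So ∫_0^π (u')² dx = 72*π.
||u||_{H^1}^2 = (-32/3 + 12*π) + (72*π) = -32/3 + 84*π.


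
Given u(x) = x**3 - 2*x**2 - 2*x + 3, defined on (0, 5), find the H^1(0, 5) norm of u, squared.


||u||_{H^1}^2 = 199705/42

The H^1 norm (squared) on an interval (0, L) is
  ||u||_{H^1}^2 = ∫_0^L u(x)^2 dx + ∫_0^L u'(x)^2 dx.
Compute u'(x) = 3*x**2 - 4*x - 2.
Then u(x)^2 = x**6 - 4*x**5 + 14*x**3 - 8*x**2 - 12*x + 9 and u'(x)^2 = 9*x**4 - 24*x**3 + 4*x**2 + 16*x + 4.
Integrate each monomial from 0 to 5 using ∫_0^5 c·x^n dx = c·5^(n+1)/(n+1):
  ∫_0^5 u(x)^2 dx = ∫_0^5 (x^6 - 4*x^5 + 14*x^3 - 8*x^2 - 12*x + 9) dx. Term by term:
    ∫_0^5 x^6 dx = 78125/7;  ∫_0^5 -4*x^5 dx = -31250/3;  ∫_0^5 14*x^3 dx = 4375/2;
    ∫_0^5 -8*x^2 dx = -1000/3;  ∫_0^5 -12*x dx = -150;  ∫_0^5 9 dx = 45.
  Sum: 78125/7 − 31250/3 + 4375/2 − 1000/3 − 150 + 45 = 34905/14.
  ∫_0^5 u'(x)^2 dx = ∫_0^5 (9*x^4 - 24*x^3 + 4*x^2 + 16*x + 4) dx. Term by term:
    ∫_0^5 9*x^4 dx = 5625;  ∫_0^5 -24*x^3 dx = -3750;  ∫_0^5 4*x^2 dx = 500/3;
    ∫_0^5 16*x dx = 200;  ∫_0^5 4 dx = 20.
  Sum: 5625 − 3750 + 500/3 + 200 + 20 = 6785/3.
Adding: ||u||_{H^1}^2 = 34905/14 + 6785/3 = 199705/42.


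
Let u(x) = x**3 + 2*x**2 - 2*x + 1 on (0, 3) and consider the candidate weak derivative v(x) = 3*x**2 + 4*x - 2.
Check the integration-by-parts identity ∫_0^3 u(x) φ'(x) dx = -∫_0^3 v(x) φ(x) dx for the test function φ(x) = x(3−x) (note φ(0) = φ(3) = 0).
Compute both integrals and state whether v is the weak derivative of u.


LHS = -1089/20, RHS = -1089/20. Yes, v = u' weakly.

u(x) = x**3 + 2*x**2 - 2*x + 1, classical derivative u'(x) = 3*x**2 + 4*x - 2.
φ(x) = x(3−x), so φ'(x) = 3 - 2*x.
Note φ(0) = φ(3) = 0, so the boundary term u·φ vanishes.
LHS = ∫_0^3 u(x) φ'(x) dx = ∫_0^3 (-2*x^4 - x^3 + 10*x^2 - 8*x + 3) dx. Term by term:
  ∫_0^3 -2*x^4 dx = -486/5;  ∫_0^3 -x^3 dx = -81/4;  ∫_0^3 10*x^2 dx = 90;
  ∫_0^3 -8*x dx = -36;  ∫_0^3 3 dx = 9.
Sum: -486/5 − 81/4 + 90 − 36 + 9 = -1089/20.
So LHS = -1089/20.
∫_0^3 v(x) φ(x) dx = ∫_0^3 (-3*x^4 + 5*x^3 + 14*x^2 - 6*x) dx. Term by term:
  ∫_0^3 -3*x^4 dx = -729/5;  ∫_0^3 5*x^3 dx = 405/4;  ∫_0^3 14*x^2 dx = 126;
  ∫_0^3 -6*x dx = -27.
Sum: -729/5 + 405/4 + 126 − 27 = 1089/20.
So RHS = -∫_0^3 v(x) φ(x) dx = -1089/20.
LHS = RHS, so the identity holds for this test φ.
Moreover u is smooth here and v(x) = u'(x) = 3*x**2 + 4*x - 2 pointwise, so the identity holds for every test function. Hence v is the weak derivative of u.


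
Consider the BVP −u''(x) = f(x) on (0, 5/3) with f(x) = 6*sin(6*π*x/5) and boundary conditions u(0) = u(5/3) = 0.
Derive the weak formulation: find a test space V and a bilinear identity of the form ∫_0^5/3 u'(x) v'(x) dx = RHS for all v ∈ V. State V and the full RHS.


V = H^1_0(0, 5/3) (so v(0) = v(5/3) = 0); weak form: ∫_0^5/3 u'v' dx = ∫_0^5/3 (6*sin(6*π*x/5)) v dx for all v ∈ V.

Multiply both sides by a test function v and integrate from 0 to 5/3:
  ∫_0^5/3 −u''(x) v(x) dx = ∫_0^5/3 f(x) v(x) dx.
Integrate the LHS by parts once:
  ∫_0^5/3 −u'' v dx = −[u'(x) v(x)]_0^5/3 + ∫_0^5/3 u'(x) v'(x) dx.
Thus ∫_0^5/3 u'(x) v'(x) dx = ∫_0^5/3 f(x) v(x) dx + [u'(x) v(x)]_0^5/3.
Choose V so that boundary terms are either known or forced to vanish.
u is Dirichlet: u(0) = u(5/3) = 0. Let V = H^1_0(0, 5/3); then v(0) = v(5/3) = 0, and [u' v]_0^5/3 = 0.
Weak formulation: find u (satisfying any essential BC) such that ∫_0^5/3 u'(x) v'(x) dx = ∫_0^5/3 f v dx for all v ∈ V.
Substituting f(x) = 6*sin(6*π*x/5), the right-hand side is ∫_0^5/3 (6*sin(6*π*x/5)) v dx.


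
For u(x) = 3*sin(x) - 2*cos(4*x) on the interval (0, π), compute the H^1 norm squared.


||u||_{H^1(0,π)}^2 = 136/5 + 43*π

u'(x) = 8*sin(4*x) + 3*cos(x).
Expand u² and (u')² and integrate term by term on (0, π), using: for integers n ≥ 1, ∫_0^π sin²(nx) dx = ∫_0^π cos²(nx) dx = π/2; for n ≠ n', ∫_0^π sin(nx)sin(n'x) dx = ∫_0^π cos(nx)cos(n'x) dx = 0; and by product-to-sum, ∫_0^π sin(nx)cos(n'x) dx = ½∫_0^π [sin((n+n')x) + sin((n−n')x)] dx, which is 0 when n+n' is even and 2n/(n²−n'²) when n+n' is odd (it need not vanish on (0, π)).
  u² squared terms: (-2)²·∫cos(4x)² dx = 4·π/2 = 2*π;  (3)²·∫sin(x)² dx = 9·π/2 = 9*π/2.
  u² cross terms: 2·(-2)·(3)·∫cos(4x)·sin(x) dx = -12·(-2/15) = 8/5.
  So ∫_0^π u² dx = 2*π + 9*π/2 + 8/5 = 8/5 + 13*π/2.
  (u')² squared terms: (3)²·∫cos(x)² dx = 9·π/2 = 9*π/2;  (8)²·∫sin(4x)² dx = 64·π/2 = 32*π.
  (u')² cross terms: 2·(3)·(8)·∫cos(x)·sin(4x) dx = 48·(8/15) = 128/5.
  So ∫_0^π (u')² dx = 9*π/2 + 32*π + 128/5 = 128/5 + 73*π/2.
||u||_{H^1}^2 = (8/5 + 13*π/2) + (128/5 + 73*π/2) = 136/5 + 43*π.


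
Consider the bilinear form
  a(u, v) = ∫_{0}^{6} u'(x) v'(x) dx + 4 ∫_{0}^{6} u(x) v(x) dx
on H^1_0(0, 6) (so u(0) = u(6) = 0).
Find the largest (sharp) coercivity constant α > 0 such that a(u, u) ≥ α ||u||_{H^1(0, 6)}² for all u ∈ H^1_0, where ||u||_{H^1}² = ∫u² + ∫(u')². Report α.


α = 1

Coercivity of a(·,·) on H^1_0(0, 6) means a(u, u) ≥ α ||u||_{H^1}² for every u ∈ H^1_0.
The interval has length L = 6, and Poincaré/coercivity depend only on L. Here a(u, u) = ∫(u')² + (4)·∫u².
Here c = 4 ≥ 1, so a(u,u) = ∫(u')² + c∫u² ≥ ∫(u')² + ∫u² = ||u||_{H^1}², i.e. α = 1 works. No larger α is possible: a(u,u) ≥ α||u||_{H^1}² means (1−α)∫(u')² ≥ (α−c)∫u², and for the modes u_n = sin(nπ(x−x₀)/L) (x₀ the left endpoint) one has ∫u_n²/∫(u_n')² = (L/(nπ))² → 0, so a(u_n,u_n)/||u_n||_{H^1}² → 1. Hence the optimal constant is α = 1.
Therefore α = 1.


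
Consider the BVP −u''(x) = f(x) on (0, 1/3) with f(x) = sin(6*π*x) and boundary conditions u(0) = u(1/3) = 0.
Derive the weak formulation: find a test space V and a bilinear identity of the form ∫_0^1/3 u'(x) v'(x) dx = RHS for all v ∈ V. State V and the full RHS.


V = H^1_0(0, 1/3) (so v(0) = v(1/3) = 0); weak form: ∫_0^1/3 u'v' dx = ∫_0^1/3 (sin(6*π*x)) v dx for all v ∈ V.

Multiply both sides by a test function v and integrate from 0 to 1/3:
  ∫_0^1/3 −u''(x) v(x) dx = ∫_0^1/3 f(x) v(x) dx.
Integrate the LHS by parts once:
  ∫_0^1/3 −u'' v dx = −[u'(x) v(x)]_0^1/3 + ∫_0^1/3 u'(x) v'(x) dx.
Thus ∫_0^1/3 u'(x) v'(x) dx = ∫_0^1/3 f(x) v(x) dx + [u'(x) v(x)]_0^1/3.
Choose V so that boundary terms are either known or forced to vanish.
u is Dirichlet: u(0) = u(1/3) = 0. Let V = H^1_0(0, 1/3); then v(0) = v(1/3) = 0, and [u' v]_0^1/3 = 0.
Weak formulation: find u (satisfying any essential BC) such that ∫_0^1/3 u'(x) v'(x) dx = ∫_0^1/3 f v dx for all v ∈ V.
Substituting f(x) = sin(6*π*x), the right-hand side is ∫_0^1/3 (sin(6*π*x)) v dx.


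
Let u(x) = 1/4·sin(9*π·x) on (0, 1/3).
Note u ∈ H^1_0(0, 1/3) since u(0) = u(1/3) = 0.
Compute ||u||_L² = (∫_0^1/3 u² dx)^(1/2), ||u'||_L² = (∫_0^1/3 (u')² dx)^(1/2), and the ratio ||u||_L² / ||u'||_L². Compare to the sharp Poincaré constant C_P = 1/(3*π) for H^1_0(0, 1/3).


||u||_L² / ||u'||_L² = 1/(9*π) < C_P = 1/(3*π).

u(x) = 1/4·sin(9*π·x), so u'(x) = 9*π*cos(9*π*x)/4.
Writing u(x) = A·sin(kπx/L) with A = 1/4 and k = 3, use ∫_0^L sin²(kπx/L) dx = L/2 and ∫_0^L cos²(kπx/L) dx = L/2.
u² = 1/16·sin²(9*π·x) and (u')² = 81*π^2/16·cos²(9*π·x), and each of sin², cos² integrates to L/2 = 1/6 over (0, 1/3).
∫_0^1/3 u² dx = 1/96, so ||u||_L² = sqrt(6)/24.
∫_0^1/3 (u')² dx = 27*π^2/32, so ||u'||_L² = 3*sqrt(6)*π/8.
Ratio ||u||_L² / ||u'||_L² = 1/(9*π).
Sharp Poincaré constant on H^1_0(0, 1/3) is C_P = L/π = 1/(3*π), achieved by sin(3*π·x).
This is the k = 3 harmonic; the ratio L/(kπ) is strictly less than C_P = L/π, consistent with the sharp inequality ||u||_L² ≤ C_P ||u'||_L².


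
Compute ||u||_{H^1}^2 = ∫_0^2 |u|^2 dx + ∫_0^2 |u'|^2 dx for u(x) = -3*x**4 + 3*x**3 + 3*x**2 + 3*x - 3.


||u||_{H^1}^2 = 14608/35

The H^1 norm (squared) on an interval (0, L) is
  ||u||_{H^1}^2 = ∫_0^L u(x)^2 dx + ∫_0^L u'(x)^2 dx.
Compute u'(x) = -12*x**3 + 9*x**2 + 6*x + 3.
Then u(x)^2 = 9*x**8 - 18*x**7 - 9*x**6 + 45*x**4 - 9*x**2 - 18*x + 9 and u'(x)^2 = 144*x**6 - 216*x**5 - 63*x**4 + 36*x**3 + 90*x**2 + 36*x + 9.
Integrate each monomial from 0 to 2 using ∫_0^2 c·x^n dx = c·2^(n+1)/(n+1):
  ∫_0^2 u(x)^2 dx = ∫_0^2 (9*x^8 - 18*x^7 - 9*x^6 + 45*x^4 - 9*x^2 - 18*x + 9) dx. Term by term:
    ∫_0^2 9*x^8 dx = 512;  ∫_0^2 -18*x^7 dx = -576;  ∫_0^2 -9*x^6 dx = -1152/7;
    ∫_0^2 45*x^4 dx = 288;  ∫_0^2 -9*x^2 dx = -24;  ∫_0^2 -18*x dx = -36;
    ∫_0^2 9 dx = 18.
  Sum: 512 − 576 − 1152/7 + 288 − 24 − 36 + 18 = 122/7.
  ∫_0^2 u'(x)^2 dx = ∫_0^2 (144*x^6 - 216*x^5 - 63*x^4 + 36*x^3 + 90*x^2 + 36*x + 9) dx. Term by term:
    ∫_0^2 144*x^6 dx = 18432/7;  ∫_0^2 -216*x^5 dx = -2304;  ∫_0^2 -63*x^4 dx = -2016/5;
    ∫_0^2 36*x^3 dx = 144;  ∫_0^2 90*x^2 dx = 240;  ∫_0^2 36*x dx = 72;
    ∫_0^2 9 dx = 18.
  Sum: 18432/7 − 2304 − 2016/5 + 144 + 240 + 72 + 18 = 13998/35.
Adding: ||u||_{H^1}^2 = 122/7 + 13998/35 = 14608/35.


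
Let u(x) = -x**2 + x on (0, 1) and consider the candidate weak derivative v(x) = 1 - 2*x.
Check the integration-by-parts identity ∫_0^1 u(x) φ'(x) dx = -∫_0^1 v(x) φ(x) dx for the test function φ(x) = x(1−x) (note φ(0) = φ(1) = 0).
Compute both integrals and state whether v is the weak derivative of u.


LHS = 0, RHS = 0. Yes, v = u' weakly.

u(x) = -x**2 + x, classical derivative u'(x) = 1 - 2*x.
φ(x) = x(1−x), so φ'(x) = 1 - 2*x.
Note φ(0) = φ(1) = 0, so the boundary term u·φ vanishes.
LHS = ∫_0^1 u(x) φ'(x) dx = ∫_0^1 (2*x^3 - 3*x^2 + x) dx. Term by term:
  ∫_0^1 2*x^3 dx = 1/2;  ∫_0^1 -3*x^2 dx = -1;  ∫_0^1 x dx = 1/2.
Sum: 1/2 − 1 + 1/2 = 0.
So LHS = 0.
∫_0^1 v(x) φ(x) dx = ∫_0^1 (2*x^3 - 3*x^2 + x) dx. Term by term:
  ∫_0^1 2*x^3 dx = 1/2;  ∫_0^1 -3*x^2 dx = -1;  ∫_0^1 x dx = 1/2.
Sum: 1/2 − 1 + 1/2 = 0.
So RHS = -∫_0^1 v(x) φ(x) dx = 0.
LHS = RHS, so the identity holds for this test φ.
Moreover u is smooth here and v(x) = u'(x) = 1 - 2*x pointwise, so the identity holds for every test function. Hence v is the weak derivative of u.


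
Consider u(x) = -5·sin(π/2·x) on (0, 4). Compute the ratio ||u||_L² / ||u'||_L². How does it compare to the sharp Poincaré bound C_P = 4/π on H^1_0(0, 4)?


||u||_L² / ||u'||_L² = 2/π < C_P = 4/π.

u(x) = -5·sin(π/2·x), so u'(x) = -5*π*cos(π*x/2)/2.
Writing u(x) = A·sin(kπx/L) with A = -5 and k = 2, use ∫_0^L sin²(kπx/L) dx = L/2 and ∫_0^L cos²(kπx/L) dx = L/2.
u² = 25·sin²(π/2·x) and (u')² = 25*π^2/4·cos²(π/2·x), and each of sin², cos² integrates to L/2 = 2 over (0, 4).
∫_0^4 u² dx = 50, so ||u||_L² = 5*sqrt(2).
∫_0^4 (u')² dx = 25*π^2/2, so ||u'||_L² = 5*sqrt(2)*π/2.
Ratio ||u||_L² / ||u'||_L² = 2/π.
Sharp Poincaré constant on H^1_0(0, 4) is C_P = L/π = 4/π, achieved by sin(π/4·x).
This is the k = 2 harmonic; the ratio L/(kπ) is strictly less than C_P = L/π, consistent with the sharp inequality ||u||_L² ≤ C_P ||u'||_L².


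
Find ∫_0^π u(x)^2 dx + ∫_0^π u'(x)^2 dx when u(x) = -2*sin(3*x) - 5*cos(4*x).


||u||_{H^1(0,π)}^2 = -2040/7 + 465*π/2

u'(x) = 20*sin(4*x) - 6*cos(3*x).
Expand u² and (u')² and integrate term by term on (0, π), using: for integers n ≥ 1, ∫_0^π sin²(nx) dx = ∫_0^π cos²(nx) dx = π/2; for n ≠ n', ∫_0^π sin(nx)sin(n'x) dx = ∫_0^π cos(nx)cos(n'x) dx = 0; and by product-to-sum, ∫_0^π sin(nx)cos(n'x) dx = ½∫_0^π [sin((n+n')x) + sin((n−n')x)] dx, which is 0 when n+n' is even and 2n/(n²−n'²) when n+n' is odd (it need not vanish on (0, π)).
  u² squared terms: (-5)²·∫cos(4x)² dx = 25·π/2 = 25*π/2;  (-2)²·∫sin(3x)² dx = 4·π/2 = 2*π.
  u² cross terms: 2·(-5)·(-2)·∫cos(4x)·sin(3x) dx = 20·(-6/7) = -120/7.
  So ∫_0^π u² dx = 25*π/2 + 2*π − 120/7 = -120/7 + 29*π/2.
  (u')² squared terms: (-6)²·∫cos(3x)² dx = 36·π/2 = 18*π;  (20)²·∫sin(4x)² dx = 400·π/2 = 200*π.
  (u')² cross terms: 2·(-6)·(20)·∫cos(3x)·sin(4x) dx = -240·(8/7) = -1920/7.
  So ∫_0^π (u')² dx = 18*π + 200*π − 1920/7 = -1920/7 + 218*π.
||u||_{H^1}^2 = (-120/7 + 29*π/2) + (-1920/7 + 218*π) = -2040/7 + 465*π/2.


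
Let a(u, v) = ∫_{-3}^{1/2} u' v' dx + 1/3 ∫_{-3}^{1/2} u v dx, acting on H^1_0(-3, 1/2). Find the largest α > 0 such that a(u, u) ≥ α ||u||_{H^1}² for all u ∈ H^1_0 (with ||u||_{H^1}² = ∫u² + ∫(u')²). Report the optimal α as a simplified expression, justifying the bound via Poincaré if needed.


α = (49 + 12*π^2)/(3*(4*π^2 + 49))

Coercivity of a(·,·) on H^1_0(-3, 1/2) means a(u, u) ≥ α ||u||_{H^1}² for every u ∈ H^1_0.
The interval has length L = 7/2, and Poincaré/coercivity depend only on L. Here a(u, u) = ∫(u')² + (1/3)·∫u².
Here 0 < c = 1/3 < 1. The condition a(u,u) ≥ α||u||_{H^1}² reads (1−α)∫(u')² ≥ (α−c)∫u². Any admissible α is ≤ 1 (rapidly oscillating u have ∫u²/∫(u')² → 0), and α = 1 would force 0 ≥ (1−c)∫u², impossible since c < 1; so 1−α > 0. By the sharp Poincaré inequality on H^1_0 of an interval of length L, ∫(u')² ≥ (π/L)²∫u² with equality for the first sine mode sin(π(x−x₀)/L) (x₀ the left endpoint), so the inequality holds for all u iff (1−α)(π/L)² ≥ α − c, i.e. α ≤ ((π/L)² + c)/((π/L)² + 1) = (1 + c(L/π)²)/(1 + (L/π)²). With (π/L)² = 4*π^2/49 and c = 1/3, the largest admissible constant is α = ((π/L)² + c)/((π/L)² + 1).
Simplifying, α = (49 + 12*π^2)/(3*(4*π^2 + 49)).


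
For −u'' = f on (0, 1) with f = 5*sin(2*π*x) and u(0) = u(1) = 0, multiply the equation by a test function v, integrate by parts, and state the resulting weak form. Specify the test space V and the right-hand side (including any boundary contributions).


V = H^1_0(0, 1) (so v(0) = v(1) = 0); weak form: ∫_0^1 u'v' dx = ∫_0^1 (5*sin(2*π*x)) v dx for all v ∈ V.

Multiply both sides by a test function v and integrate from 0 to 1:
  ∫_0^1 −u''(x) v(x) dx = ∫_0^1 f(x) v(x) dx.
Integrate the LHS by parts once:
  ∫_0^1 −u'' v dx = −[u'(x) v(x)]_0^1 + ∫_0^1 u'(x) v'(x) dx.
Thus ∫_0^1 u'(x) v'(x) dx = ∫_0^1 f(x) v(x) dx + [u'(x) v(x)]_0^1.
Choose V so that boundary terms are either known or forced to vanish.
u is Dirichlet: u(0) = u(1) = 0. Let V = H^1_0(0, 1); then v(0) = v(1) = 0, and [u' v]_0^1 = 0.
Weak formulation: find u (satisfying any essential BC) such that ∫_0^1 u'(x) v'(x) dx = ∫_0^1 f v dx for all v ∈ V.
Substituting f(x) = 5*sin(2*π*x), the right-hand side is ∫_0^1 (5*sin(2*π*x)) v dx.


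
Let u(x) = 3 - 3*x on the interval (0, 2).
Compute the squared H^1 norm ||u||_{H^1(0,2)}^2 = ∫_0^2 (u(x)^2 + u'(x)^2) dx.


||u||_{H^1}^2 = 24

The H^1 norm (squared) on an interval (0, L) is
  ||u||_{H^1}^2 = ∫_0^L u(x)^2 dx + ∫_0^L u'(x)^2 dx.
Compute u'(x) = -3.
Then u(x)^2 = 9*x**2 - 18*x + 9 and u'(x)^2 = 9.
Integrate each monomial from 0 to 2 using ∫_0^2 c·x^n dx = c·2^(n+1)/(n+1):
  ∫_0^2 u(x)^2 dx = ∫_0^2 (9*x^2 - 18*x + 9) dx. Term by term:
    ∫_0^2 9*x^2 dx = 24;  ∫_0^2 -18*x dx = -36;  ∫_0^2 9 dx = 18.
  Sum: 24 − 36 + 18 = 6.
  ∫_0^2 u'(x)^2 dx = ∫_0^2 (9) dx. Term by term:
    ∫_0^2 9 dx = 18.
Adding: ||u||_{H^1}^2 = 6 + 18 = 24.


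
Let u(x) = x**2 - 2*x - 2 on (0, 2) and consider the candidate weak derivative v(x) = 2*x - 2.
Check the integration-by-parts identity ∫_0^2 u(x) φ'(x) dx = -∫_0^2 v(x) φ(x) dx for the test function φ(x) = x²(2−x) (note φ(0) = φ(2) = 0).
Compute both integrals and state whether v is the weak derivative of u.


LHS = -8/15, RHS = -8/15. Yes, v = u' weakly.

u(x) = x**2 - 2*x - 2, classical derivative u'(x) = 2*x - 2.
φ(x) = x²(2−x), so φ'(x) = x*(4 - 3*x).
Note φ(0) = φ(2) = 0, so the boundary term u·φ vanishes.
LHS = ∫_0^2 u(x) φ'(x) dx = ∫_0^2 (-3*x^4 + 10*x^3 - 2*x^2 - 8*x) dx. Term by term:
  ∫_0^2 -3*x^4 dx = -96/5;  ∫_0^2 10*x^3 dx = 40;  ∫_0^2 -2*x^2 dx = -16/3;
  ∫_0^2 -8*x dx = -16.
Sum: -96/5 + 40 − 16/3 − 16 = -8/15.
So LHS = -8/15.
∫_0^2 v(x) φ(x) dx = ∫_0^2 (-2*x^4 + 6*x^3 - 4*x^2) dx. Term by term:
  ∫_0^2 -2*x^4 dx = -64/5;  ∫_0^2 6*x^3 dx = 24;  ∫_0^2 -4*x^2 dx = -32/3.
Sum: -64/5 + 24 − 32/3 = 8/15.
So RHS = -∫_0^2 v(x) φ(x) dx = -8/15.
LHS = RHS, so the identity holds for this test φ.
Moreover u is smooth here and v(x) = u'(x) = 2*x - 2 pointwise, so the identity holds for every test function. Hence v is the weak derivative of u.


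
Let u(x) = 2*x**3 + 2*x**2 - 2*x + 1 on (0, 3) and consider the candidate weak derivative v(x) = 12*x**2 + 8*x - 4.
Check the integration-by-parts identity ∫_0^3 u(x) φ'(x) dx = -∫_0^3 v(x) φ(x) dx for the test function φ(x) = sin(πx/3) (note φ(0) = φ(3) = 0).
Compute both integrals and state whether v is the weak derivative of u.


LHS = -186/π + 648/π^3, RHS = -372/π + 1296/π^3. No, v is not the weak derivative of u.

u(x) = 2*x**3 + 2*x**2 - 2*x + 1, classical derivative u'(x) = 6*x**2 + 4*x - 2.
φ(x) = sin(πx/3), so φ'(x) = π*cos(π*x/3)/3.
Note φ(0) = φ(3) = 0, so the boundary term u·φ vanishes.
LHS = ∫_0^3 u(x) φ'(x) dx = ∫_0^3 (2*π*x^3*cos(π*x/3)/3 + 2*π*x^2*cos(π*x/3)/3 - 2*π*x*cos(π*x/3)/3 + π*cos(π*x/3)/3) dx. Term by term:
  ∫_0^3 π*cos(π*x/3)/3 dx = 0;  ∫_0^3 -2*π*x*cos(π*x/3)/3 dx = 12/π;  ∫_0^3 2*π*x^2*cos(π*x/3)/3 dx = -36/π;
  ∫_0^3 2*π*x^3*cos(π*x/3)/3 dx = -162/π + 648/π^3.
Sum: 0 + 12/π − 36/π + -162/π + 648/π^3 = -186/π + 648/π^3.
So LHS = -186/π + 648/π^3.
∫_0^3 v(x) φ(x) dx = ∫_0^3 (12*x^2*sin(π*x/3) + 8*x*sin(π*x/3) - 4*sin(π*x/3)) dx. Term by term:
  ∫_0^3 -4*sin(π*x/3) dx = -24/π;  ∫_0^3 8*x*sin(π*x/3) dx = 72/π;  ∫_0^3 12*x^2*sin(π*x/3) dx = -1296/π^3 + 324/π.
Sum: -24/π + 72/π + -1296/π^3 + 324/π = -1296/π^3 + 372/π.
So RHS = -∫_0^3 v(x) φ(x) dx = -372/π + 1296/π^3.
LHS − RHS = -648/π^3 + 186/π ≠ 0, so the identity fails.
(For a valid weak derivative the identity must hold for EVERY test function, in particular this one. The failure shows v is NOT the weak derivative of u.)
Correct weak derivative would be u'(x) = 6*x**2 + 4*x - 2.


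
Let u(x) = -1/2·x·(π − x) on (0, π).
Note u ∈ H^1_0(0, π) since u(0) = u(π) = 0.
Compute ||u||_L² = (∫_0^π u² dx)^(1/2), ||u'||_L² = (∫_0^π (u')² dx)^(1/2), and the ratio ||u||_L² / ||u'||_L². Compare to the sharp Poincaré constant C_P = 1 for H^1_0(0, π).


||u||_L² / ||u'||_L² = sqrt(10)*π/10 < C_P = 1.

u(x) = -1/2·x·(π − x), so u'(x) = x - π/2.
u(x) = -1/2·x·(π − x) vanishes at x = 0 and x = π, so u ∈ H^1_0(0, π). Differentiate via the product rule and integrate the resulting polynomials term by term.
  ∫_0^π u² dx = ∫_0^π (x^4/4 - π*x^3/2 + π^2*x^2/4) dx. Term by term:
    ∫_0^π x^4/4 dx = π^5/20;  ∫_0^π -π*x^3/2 dx = -π^5/8;  ∫_0^π π^2*x^2/4 dx = π^5/12.
  Sum: π^5/20 − π^5/8 + π^5/12 = π^5/120.
  ∫_0^π (u')² dx = ∫_0^π (x^2 - π*x + π^2/4) dx. Term by term:
    ∫_0^π x^2 dx = π^3/3;  ∫_0^π -π*x dx = -π^3/2;  ∫_0^π π^2/4 dx = π^3/4.
  Sum: π^3/3 − π^3/2 + π^3/4 = π^3/12.
∫_0^π u² dx = π^5/120, so ||u||_L² = sqrt(30)*π^(5/2)/60.
∫_0^π (u')² dx = π^3/12, so ||u'||_L² = sqrt(3)*π^(3/2)/6.
Ratio ||u||_L² / ||u'||_L² = sqrt(10)*π/10.
Sharp Poincaré constant on H^1_0(0, π) is C_P = L/π = 1, achieved by sin(x).
A polynomial bump cannot attain the sharp Poincaré constant (only the first sine eigenfunction does), so the ratio is strictly less than C_P, consistent with ||u||_L² ≤ C_P ||u'||_L².


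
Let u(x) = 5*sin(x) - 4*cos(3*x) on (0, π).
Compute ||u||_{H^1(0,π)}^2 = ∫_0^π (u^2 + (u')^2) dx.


||u||_{H^1(0,π)}^2 = 105*π

u'(x) = 12*sin(3*x) + 5*cos(x).
Expand u² and (u')² and integrate term by term on (0, π), using: for integers n ≥ 1, ∫_0^π sin²(nx) dx = ∫_0^π cos²(nx) dx = π/2; for n ≠ n', ∫_0^π sin(nx)sin(n'x) dx = ∫_0^π cos(nx)cos(n'x) dx = 0; and by product-to-sum, ∫_0^π sin(nx)cos(n'x) dx = ½∫_0^π [sin((n+n')x) + sin((n−n')x)] dx, which is 0 when n+n' is even and 2n/(n²−n'²) when n+n' is odd (it need not vanish on (0, π)).
  u² squared terms: (-4)²·∫cos(3x)² dx = 16·π/2 = 8*π;  (5)²·∫sin(x)² dx = 25·π/2 = 25*π/2.
  u² cross terms: 2·(-4)·(5)·∫cos(3x)·sin(x) dx = -40·(0) = 0.
  So ∫_0^π u² dx = 8*π + 25*π/2 + 0 = 41*π/2.
  (u')² squared terms: (5)²·∫cos(x)² dx = 25·π/2 = 25*π/2;  (12)²·∫sin(3x)² dx = 144·π/2 = 72*π.
  (u')² cross terms: 2·(5)·(12)·∫cos(x)·sin(3x) dx = 120·(0) = 0.
  So ∫_0^π (u')² dx = 25*π/2 + 72*π + 0 = 169*π/2.
||u||_{H^1}^2 = (41*π/2) + (169*π/2) = 105*π.


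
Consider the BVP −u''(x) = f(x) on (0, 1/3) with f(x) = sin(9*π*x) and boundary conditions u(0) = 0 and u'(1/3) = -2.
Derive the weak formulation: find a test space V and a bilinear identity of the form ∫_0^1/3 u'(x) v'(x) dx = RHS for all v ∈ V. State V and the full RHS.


V = {v ∈ H^1(0, 1/3) : v(0) = 0} (test functions vanish at x = 0 where u is specified); weak form: ∫_0^1/3 u'v' dx = ∫_0^1/3 (sin(9*π*x)) v dx − 2·v(1/3) for all v ∈ V.

Multiply both sides by a test function v and integrate from 0 to 1/3:
  ∫_0^1/3 −u''(x) v(x) dx = ∫_0^1/3 f(x) v(x) dx.
Integrate the LHS by parts once:
  ∫_0^1/3 −u'' v dx = −[u'(x) v(x)]_0^1/3 + ∫_0^1/3 u'(x) v'(x) dx.
Thus ∫_0^1/3 u'(x) v'(x) dx = ∫_0^1/3 f(x) v(x) dx + [u'(x) v(x)]_0^1/3.
Choose V so that boundary terms are either known or forced to vanish.
Mixed BC: u(0) = 0 (Dirichlet) and u'(1/3) = -2 (Neumann). Define V = {v ∈ H^1(0, 1/3) : v(0) = 0}. Then [u' v]_0^1/3 = u'(1/3)·v(1/3) − u'(0)·0 = − 2·v(1/3).
Weak formulation: find u (satisfying any essential BC) such that ∫_0^1/3 u'(x) v'(x) dx = ∫_0^1/3 f v dx − 2·v(1/3) for all v ∈ V (Dirichlet at 0 absorbed into V; Neumann datum at x = 1/3 contributes the boundary term).
Substituting f(x) = sin(9*π*x), the right-hand side is ∫_0^1/3 (sin(9*π*x)) v dx − 2·v(1/3).


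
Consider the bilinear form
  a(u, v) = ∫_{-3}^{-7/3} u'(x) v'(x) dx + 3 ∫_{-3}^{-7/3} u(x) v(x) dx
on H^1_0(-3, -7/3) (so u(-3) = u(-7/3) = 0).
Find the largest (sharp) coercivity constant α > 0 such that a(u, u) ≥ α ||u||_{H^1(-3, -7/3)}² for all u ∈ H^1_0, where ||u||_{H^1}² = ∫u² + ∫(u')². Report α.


α = 1

Coercivity of a(·,·) on H^1_0(-3, -7/3) means a(u, u) ≥ α ||u||_{H^1}² for every u ∈ H^1_0.
The interval has length L = 2/3, and Poincaré/coercivity depend only on L. Here a(u, u) = ∫(u')² + (3)·∫u².
Here c = 3 ≥ 1, so a(u,u) = ∫(u')² + c∫u² ≥ ∫(u')² + ∫u² = ||u||_{H^1}², i.e. α = 1 works. No larger α is possible: a(u,u) ≥ α||u||_{H^1}² means (1−α)∫(u')² ≥ (α−c)∫u², and for the modes u_n = sin(nπ(x−x₀)/L) (x₀ the left endpoint) one has ∫u_n²/∫(u_n')² = (L/(nπ))² → 0, so a(u_n,u_n)/||u_n||_{H^1}² → 1. Hence the optimal constant is α = 1.
Therefore α = 1.


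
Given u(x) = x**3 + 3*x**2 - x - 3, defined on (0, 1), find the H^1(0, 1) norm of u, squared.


||u||_{H^1}^2 = 2276/105

The H^1 norm (squared) on an interval (0, L) is
  ||u||_{H^1}^2 = ∫_0^L u(x)^2 dx + ∫_0^L u'(x)^2 dx.
Compute u'(x) = 3*x**2 + 6*x - 1.
Then u(x)^2 = x**6 + 6*x**5 + 7*x**4 - 12*x**3 - 17*x**2 + 6*x + 9 and u'(x)^2 = 9*x**4 + 36*x**3 + 30*x**2 - 12*x + 1.
Integrate each monomial from 0 to 1 using ∫_0^1 c·x^n dx = c·1^(n+1)/(n+1):
  ∫_0^1 u(x)^2 dx = ∫_0^1 (x^6 + 6*x^5 + 7*x^4 - 12*x^3 - 17*x^2 + 6*x + 9) dx. Term by term:
    ∫_0^1 x^6 dx = 1/7;  ∫_0^1 6*x^5 dx = 1;  ∫_0^1 7*x^4 dx = 7/5;
    ∫_0^1 -12*x^3 dx = -3;  ∫_0^1 -17*x^2 dx = -17/3;  ∫_0^1 6*x dx = 3;
    ∫_0^1 9 dx = 9.
  Sum: 1/7 + 1 + 7/5 − 3 − 17/3 + 3 + 9 = 617/105.
  ∫_0^1 u'(x)^2 dx = ∫_0^1 (9*x^4 + 36*x^3 + 30*x^2 - 12*x + 1) dx. Term by term:
    ∫_0^1 9*x^4 dx = 9/5;  ∫_0^1 36*x^3 dx = 9;  ∫_0^1 30*x^2 dx = 10;
    ∫_0^1 -12*x dx = -6;  ∫_0^1 1 dx = 1.
  Sum: 9/5 + 9 + 10 − 6 + 1 = 79/5.
Adding: ||u||_{H^1}^2 = 617/105 + 79/5 = 2276/105.


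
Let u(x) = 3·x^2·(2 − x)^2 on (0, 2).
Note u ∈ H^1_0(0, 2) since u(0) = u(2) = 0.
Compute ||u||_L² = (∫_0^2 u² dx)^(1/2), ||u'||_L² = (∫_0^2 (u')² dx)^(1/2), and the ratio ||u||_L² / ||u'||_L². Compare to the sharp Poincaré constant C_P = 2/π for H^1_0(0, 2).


||u||_L² / ||u'||_L² = sqrt(3)/3 < C_P = 2/π.

u(x) = 3·x^2·(2 − x)^2, so u'(x) = 12*x*(x - 2)*(x - 1).
u(x) = 3·x^2·(2 − x)^2 vanishes at x = 0 and x = 2, so u ∈ H^1_0(0, 2). Differentiate via the product rule and integrate the resulting polynomials term by term.
  ∫_0^2 u² dx = ∫_0^2 (9*x^8 - 72*x^7 + 216*x^6 - 288*x^5 + 144*x^4) dx. Term by term:
    ∫_0^2 9*x^8 dx = 512;  ∫_0^2 -72*x^7 dx = -2304;  ∫_0^2 216*x^6 dx = 27648/7;
    ∫_0^2 -288*x^5 dx = -3072;  ∫_0^2 144*x^4 dx = 4608/5.
  Sum: 512 − 2304 + 27648/7 − 3072 + 4608/5 = 256/35.
  ∫_0^2 (u')² dx = ∫_0^2 (144*x^6 - 864*x^5 + 1872*x^4 - 1728*x^3 + 576*x^2) dx. Term by term:
    ∫_0^2 144*x^6 dx = 18432/7;  ∫_0^2 -864*x^5 dx = -9216;  ∫_0^2 1872*x^4 dx = 59904/5;
    ∫_0^2 -1728*x^3 dx = -6912;  ∫_0^2 576*x^2 dx = 1536.
  Sum: 18432/7 − 9216 + 59904/5 − 6912 + 1536 = 768/35.
∫_0^2 u² dx = 256/35, so ||u||_L² = 16*sqrt(35)/35.
∫_0^2 (u')² dx = 768/35, so ||u'||_L² = 16*sqrt(105)/35.
Ratio ||u||_L² / ||u'||_L² = sqrt(3)/3.
Sharp Poincaré constant on H^1_0(0, 2) is C_P = L/π = 2/π, achieved by sin(π/2·x).
A polynomial bump cannot attain the sharp Poincaré constant (only the first sine eigenfunction does), so the ratio is strictly less than C_P, consistent with ||u||_L² ≤ C_P ||u'||_L².


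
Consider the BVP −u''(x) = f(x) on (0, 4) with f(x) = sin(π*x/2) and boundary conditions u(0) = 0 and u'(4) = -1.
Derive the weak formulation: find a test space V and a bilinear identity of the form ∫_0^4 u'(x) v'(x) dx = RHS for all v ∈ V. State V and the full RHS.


V = {v ∈ H^1(0, 4) : v(0) = 0} (test functions vanish at x = 0 where u is specified); weak form: ∫_0^4 u'v' dx = ∫_0^4 (sin(π*x/2)) v dx − v(4) for all v ∈ V.

Multiply both sides by a test function v and integrate from 0 to 4:
  ∫_0^4 −u''(x) v(x) dx = ∫_0^4 f(x) v(x) dx.
Integrate the LHS by parts once:
  ∫_0^4 −u'' v dx = −[u'(x) v(x)]_0^4 + ∫_0^4 u'(x) v'(x) dx.
Thus ∫_0^4 u'(x) v'(x) dx = ∫_0^4 f(x) v(x) dx + [u'(x) v(x)]_0^4.
Choose V so that boundary terms are either known or forced to vanish.
Mixed BC: u(0) = 0 (Dirichlet) and u'(4) = -1 (Neumann). Define V = {v ∈ H^1(0, 4) : v(0) = 0}. Then [u' v]_0^4 = u'(4)·v(4) − u'(0)·0 = − v(4).
Weak formulation: find u (satisfying any essential BC) such that ∫_0^4 u'(x) v'(x) dx = ∫_0^4 f v dx − v(4) for all v ∈ V (Dirichlet at 0 absorbed into V; Neumann datum at x = 4 contributes the boundary term).
Substituting f(x) = sin(π*x/2), the right-hand side is ∫_0^4 (sin(π*x/2)) v dx − v(4).


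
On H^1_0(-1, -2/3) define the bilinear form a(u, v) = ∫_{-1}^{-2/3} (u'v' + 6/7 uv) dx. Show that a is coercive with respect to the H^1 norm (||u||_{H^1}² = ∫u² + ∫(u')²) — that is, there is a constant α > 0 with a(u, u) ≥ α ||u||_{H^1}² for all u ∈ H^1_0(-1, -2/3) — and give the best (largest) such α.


α = 3*(2 + 21*π^2)/(7*(1 + 9*π^2))

Coercivity of a(·,·) on H^1_0(-1, -2/3) means a(u, u) ≥ α ||u||_{H^1}² for every u ∈ H^1_0.
The interval has length L = 1/3, and Poincaré/coercivity depend only on L. Here a(u, u) = ∫(u')² + (6/7)·∫u².
Here 0 < c = 6/7 < 1. The condition a(u,u) ≥ α||u||_{H^1}² reads (1−α)∫(u')² ≥ (α−c)∫u². Any admissible α is ≤ 1 (rapidly oscillating u have ∫u²/∫(u')² → 0), and α = 1 would force 0 ≥ (1−c)∫u², impossible since c < 1; so 1−α > 0. By the sharp Poincaré inequality on H^1_0 of an interval of length L, ∫(u')² ≥ (π/L)²∫u² with equality for the first sine mode sin(π(x−x₀)/L) (x₀ the left endpoint), so the inequality holds for all u iff (1−α)(π/L)² ≥ α − c, i.e. α ≤ ((π/L)² + c)/((π/L)² + 1) = (1 + c(L/π)²)/(1 + (L/π)²). With (π/L)² = 9*π^2 and c = 6/7, the largest admissible constant is α = ((π/L)² + c)/((π/L)² + 1).
Simplifying, α = 3*(2 + 21*π^2)/(7*(1 + 9*π^2)).


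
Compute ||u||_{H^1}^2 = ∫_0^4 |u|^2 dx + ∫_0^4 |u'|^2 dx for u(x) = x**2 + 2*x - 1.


||u||_{H^1}^2 = 3204/5

The H^1 norm (squared) on an interval (0, L) is
  ||u||_{H^1}^2 = ∫_0^L u(x)^2 dx + ∫_0^L u'(x)^2 dx.
Compute u'(x) = 2*x + 2.
Then u(x)^2 = x**4 + 4*x**3 + 2*x**2 - 4*x + 1 and u'(x)^2 = 4*x**2 + 8*x + 4.
Integrate each monomial from 0 to 4 using ∫_0^4 c·x^n dx = c·4^(n+1)/(n+1):
  ∫_0^4 u(x)^2 dx = ∫_0^4 (x^4 + 4*x^3 + 2*x^2 - 4*x + 1) dx. Term by term:
    ∫_0^4 x^4 dx = 1024/5;  ∫_0^4 4*x^3 dx = 256;  ∫_0^4 2*x^2 dx = 128/3;
    ∫_0^4 -4*x dx = -32;  ∫_0^4 1 dx = 4.
  Sum: 1024/5 + 256 + 128/3 − 32 + 4 = 7132/15.
  ∫_0^4 u'(x)^2 dx = ∫_0^4 (4*x^2 + 8*x + 4) dx. Term by term:
    ∫_0^4 4*x^2 dx = 256/3;  ∫_0^4 8*x dx = 64;  ∫_0^4 4 dx = 16.
  Sum: 256/3 + 64 + 16 = 496/3.
Adding: ||u||_{H^1}^2 = 7132/15 + 496/3 = 3204/5.


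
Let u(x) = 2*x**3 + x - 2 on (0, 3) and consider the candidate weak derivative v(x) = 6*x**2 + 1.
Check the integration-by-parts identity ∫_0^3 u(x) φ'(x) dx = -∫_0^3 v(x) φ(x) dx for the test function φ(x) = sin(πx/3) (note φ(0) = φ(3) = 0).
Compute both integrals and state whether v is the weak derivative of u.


LHS = -168/π + 648/π^3, RHS = -168/π + 648/π^3. Yes, v = u' weakly.

u(x) = 2*x**3 + x - 2, classical derivative u'(x) = 6*x**2 + 1.
φ(x) = sin(πx/3), so φ'(x) = π*cos(π*x/3)/3.
Note φ(0) = φ(3) = 0, so the boundary term u·φ vanishes.
LHS = ∫_0^3 u(x) φ'(x) dx = ∫_0^3 (2*π*x^3*cos(π*x/3)/3 + π*x*cos(π*x/3)/3 - 2*π*cos(π*x/3)/3) dx. Term by term:
  ∫_0^3 -2*π*cos(π*x/3)/3 dx = 0;  ∫_0^3 π*x*cos(π*x/3)/3 dx = -6/π;  ∫_0^3 2*π*x^3*cos(π*x/3)/3 dx = -162/π + 648/π^3.
Sum: 0 − 6/π + -162/π + 648/π^3 = -168/π + 648/π^3.
So LHS = -168/π + 648/π^3.
∫_0^3 v(x) φ(x) dx = ∫_0^3 (6*x^2*sin(π*x/3) + sin(π*x/3)) dx. Term by term:
  ∫_0^3 6*x^2*sin(π*x/3) dx = -648/π^3 + 162/π;  ∫_0^3 sin(π*x/3) dx = 6/π.
Sum: -648/π^3 + 162/π + 6/π = -648/π^3 + 168/π.
So RHS = -∫_0^3 v(x) φ(x) dx = -168/π + 648/π^3.
LHS = RHS, so the identity holds for this test φ.
Moreover u is smooth here and v(x) = u'(x) = 6*x**2 + 1 pointwise, so the identity holds for every test function. Hence v is the weak derivative of u.


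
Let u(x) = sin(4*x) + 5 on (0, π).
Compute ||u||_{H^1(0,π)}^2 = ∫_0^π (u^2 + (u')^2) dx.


||u||_{H^1(0,π)}^2 = 67*π/2

u'(x) = 4*cos(4*x).
Expand u² and (u')² and integrate term by term on (0, π), using: for integers n ≥ 1, ∫_0^π sin²(nx) dx = ∫_0^π cos²(nx) dx = π/2; for n ≠ n', ∫_0^π sin(nx)sin(n'x) dx = ∫_0^π cos(nx)cos(n'x) dx = 0; and by product-to-sum, ∫_0^π sin(nx)cos(n'x) dx = ½∫_0^π [sin((n+n')x) + sin((n−n')x)] dx, which is 0 when n+n' is even and 2n/(n²−n'²) when n+n' is odd (it need not vanish on (0, π)). For the constant mode: ∫_0^π 1 dx = π, ∫_0^π cos(nx) dx = 0, ∫_0^π sin(nx) dx = (1−(−1)^n)/n.
  u² squared terms: (5)²·∫1 dx = 25·π = 25*π;  (1)²·∫sin(4x)² dx = 1·π/2 = π/2.
  u² cross terms: 2·(5)·(1)·∫1·sin(4x) dx = 10·(0) = 0.
  So ∫_0^π u² dx = 25*π + π/2 + 0 = 51*π/2.
  (u')² squared terms: (4)²·∫cos(4x)² dx = 16·π/2 = 8*π.
  So ∫_0^π (u')² dx = 8*π.
||u||_{H^1}^2 = (51*π/2) + (8*π) = 67*π/2.


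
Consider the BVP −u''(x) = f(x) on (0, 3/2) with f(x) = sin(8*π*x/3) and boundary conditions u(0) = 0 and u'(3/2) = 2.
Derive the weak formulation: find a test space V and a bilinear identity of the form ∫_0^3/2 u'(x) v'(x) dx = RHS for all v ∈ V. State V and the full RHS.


V = {v ∈ H^1(0, 3/2) : v(0) = 0} (test functions vanish at x = 0 where u is specified); weak form: ∫_0^3/2 u'v' dx = ∫_0^3/2 (sin(8*π*x/3)) v dx + 2·v(3/2) for all v ∈ V.

Multiply both sides by a test function v and integrate from 0 to 3/2:
  ∫_0^3/2 −u''(x) v(x) dx = ∫_0^3/2 f(x) v(x) dx.
Integrate the LHS by parts once:
  ∫_0^3/2 −u'' v dx = −[u'(x) v(x)]_0^3/2 + ∫_0^3/2 u'(x) v'(x) dx.
Thus ∫_0^3/2 u'(x) v'(x) dx = ∫_0^3/2 f(x) v(x) dx + [u'(x) v(x)]_0^3/2.
Choose V so that boundary terms are either known or forced to vanish.
Mixed BC: u(0) = 0 (Dirichlet) and u'(3/2) = 2 (Neumann). Define V = {v ∈ H^1(0, 3/2) : v(0) = 0}. Then [u' v]_0^3/2 = u'(3/2)·v(3/2) − u'(0)·0 = 2·v(3/2).
Weak formulation: find u (satisfying any essential BC) such that ∫_0^3/2 u'(x) v'(x) dx = ∫_0^3/2 f v dx + 2·v(3/2) for all v ∈ V (Dirichlet at 0 absorbed into V; Neumann datum at x = 3/2 contributes the boundary term).
Substituting f(x) = sin(8*π*x/3), the right-hand side is ∫_0^3/2 (sin(8*π*x/3)) v dx + 2·v(3/2).


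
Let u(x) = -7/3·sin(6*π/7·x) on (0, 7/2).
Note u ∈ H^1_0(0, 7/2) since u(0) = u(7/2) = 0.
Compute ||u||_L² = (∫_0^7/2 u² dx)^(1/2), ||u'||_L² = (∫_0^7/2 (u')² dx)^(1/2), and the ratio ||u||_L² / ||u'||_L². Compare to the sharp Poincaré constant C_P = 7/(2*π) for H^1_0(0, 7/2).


||u||_L² / ||u'||_L² = 7/(6*π) < C_P = 7/(2*π).

u(x) = -7/3·sin(6*π/7·x), so u'(x) = -2*π*cos(6*π*x/7).
Writing u(x) = A·sin(kπx/L) with A = -7/3 and k = 3, use ∫_0^L sin²(kπx/L) dx = L/2 and ∫_0^L cos²(kπx/L) dx = L/2.
u² = 49/9·sin²(6*π/7·x) and (u')² = 4*π^2·cos²(6*π/7·x), and each of sin², cos² integrates to L/2 = 7/4 over (0, 7/2).
∫_0^7/2 u² dx = 343/36, so ||u||_L² = 7*sqrt(7)/6.
∫_0^7/2 (u')² dx = 7*π^2, so ||u'||_L² = sqrt(7)*π.
Ratio ||u||_L² / ||u'||_L² = 7/(6*π).
Sharp Poincaré constant on H^1_0(0, 7/2) is C_P = L/π = 7/(2*π), achieved by sin(2*π/7·x).
This is the k = 3 harmonic; the ratio L/(kπ) is strictly less than C_P = L/π, consistent with the sharp inequality ||u||_L² ≤ C_P ||u'||_L².


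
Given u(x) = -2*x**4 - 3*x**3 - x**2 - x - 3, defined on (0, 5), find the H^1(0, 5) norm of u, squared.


||u||_{H^1}^2 = 50571775/18

The H^1 norm (squared) on an interval (0, L) is
  ||u||_{H^1}^2 = ∫_0^L u(x)^2 dx + ∫_0^L u'(x)^2 dx.
Compute u'(x) = -8*x**3 - 9*x**2 - 2*x - 1.
Then u(x)^2 = 4*x**8 + 12*x**7 + 13*x**6 + 10*x**5 + 19*x**4 + 20*x**3 + 7*x**2 + 6*x + 9 and u'(x)^2 = 64*x**6 + 144*x**5 + 113*x**4 + 52*x**3 + 22*x**2 + 4*x + 1.
Integrate each monomial from 0 to 5 using ∫_0^5 c·x^n dx = c·5^(n+1)/(n+1):
  ∫_0^5 u(x)^2 dx = ∫_0^5 (4*x^8 + 12*x^7 + 13*x^6 + 10*x^5 + 19*x^4 + 20*x^3 + 7*x^2 + 6*x + 9) dx. Term by term:
    ∫_0^5 4*x^8 dx = 7812500/9;  ∫_0^5 12*x^7 dx = 1171875/2;  ∫_0^5 13*x^6 dx = 1015625/7;
    ∫_0^5 10*x^5 dx = 78125/3;  ∫_0^5 19*x^4 dx = 11875;  ∫_0^5 20*x^3 dx = 3125;
    ∫_0^5 7*x^2 dx = 875/3;  ∫_0^5 6*x dx = 75;  ∫_0^5 9 dx = 45.
  Sum: 7812500/9 + 1171875/2 + 1015625/7 + 78125/3 + 11875 + 3125 + 875/3 + 75 + 45 = 206707495/126.
  ∫_0^5 u'(x)^2 dx = ∫_0^5 (64*x^6 + 144*x^5 + 113*x^4 + 52*x^3 + 22*x^2 + 4*x + 1) dx. Term by term:
    ∫_0^5 64*x^6 dx = 5000000/7;  ∫_0^5 144*x^5 dx = 375000;  ∫_0^5 113*x^4 dx = 70625;
    ∫_0^5 52*x^3 dx = 8125;  ∫_0^5 22*x^2 dx = 2750/3;  ∫_0^5 4*x dx = 50;
    ∫_0^5 1 dx = 5.
  Sum: 5000000/7 + 375000 + 70625 + 8125 + 2750/3 + 50 + 5 = 24549155/21.
Adding: ||u||_{H^1}^2 = 206707495/126 + 24549155/21 = 50571775/18.


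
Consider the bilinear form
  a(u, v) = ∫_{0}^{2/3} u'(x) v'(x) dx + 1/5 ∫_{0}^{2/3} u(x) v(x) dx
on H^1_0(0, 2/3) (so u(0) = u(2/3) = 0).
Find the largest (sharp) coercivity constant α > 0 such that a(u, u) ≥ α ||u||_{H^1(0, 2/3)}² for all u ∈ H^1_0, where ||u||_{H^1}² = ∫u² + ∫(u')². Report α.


α = (4 + 45*π^2)/(5*(4 + 9*π^2))

Coercivity of a(·,·) on H^1_0(0, 2/3) means a(u, u) ≥ α ||u||_{H^1}² for every u ∈ H^1_0.
The interval has length L = 2/3, and Poincaré/coercivity depend only on L. Here a(u, u) = ∫(u')² + (1/5)·∫u².
Here 0 < c = 1/5 < 1. The condition a(u,u) ≥ α||u||_{H^1}² reads (1−α)∫(u')² ≥ (α−c)∫u². Any admissible α is ≤ 1 (rapidly oscillating u have ∫u²/∫(u')² → 0), and α = 1 would force 0 ≥ (1−c)∫u², impossible since c < 1; so 1−α > 0. By the sharp Poincaré inequality on H^1_0 of an interval of length L, ∫(u')² ≥ (π/L)²∫u² with equality for the first sine mode sin(π(x−x₀)/L) (x₀ the left endpoint), so the inequality holds for all u iff (1−α)(π/L)² ≥ α − c, i.e. α ≤ ((π/L)² + c)/((π/L)² + 1) = (1 + c(L/π)²)/(1 + (L/π)²). With (π/L)² = 9*π^2/4 and c = 1/5, the largest admissible constant is α = ((π/L)² + c)/((π/L)² + 1).
Simplifying, α = (4 + 45*π^2)/(5*(4 + 9*π^2)).
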